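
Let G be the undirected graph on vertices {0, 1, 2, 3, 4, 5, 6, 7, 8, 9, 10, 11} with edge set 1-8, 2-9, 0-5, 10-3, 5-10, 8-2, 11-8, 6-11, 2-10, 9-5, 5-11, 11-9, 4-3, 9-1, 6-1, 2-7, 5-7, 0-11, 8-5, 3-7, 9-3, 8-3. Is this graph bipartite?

No

8-5-11-8 is an odd cycle (length 3), and a bipartite graph can contain only even cycles.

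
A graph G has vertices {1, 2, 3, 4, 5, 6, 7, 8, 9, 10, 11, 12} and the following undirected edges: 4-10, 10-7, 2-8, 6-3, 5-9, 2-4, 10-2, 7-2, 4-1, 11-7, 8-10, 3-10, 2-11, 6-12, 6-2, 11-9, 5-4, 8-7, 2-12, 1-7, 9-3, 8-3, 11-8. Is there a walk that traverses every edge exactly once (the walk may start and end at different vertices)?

No

Degrees: 1:2, 2:7, 3:4, 4:4, 5:2, 6:3, 7:5, 8:5, 9:3, 10:5, 11:4, 12:2
Odd-degree vertices: 2, 6, 7, 8, 9, 10 (6 total).
An Eulerian trail requires 0 or 2 odd-degree vertices; here there are 6.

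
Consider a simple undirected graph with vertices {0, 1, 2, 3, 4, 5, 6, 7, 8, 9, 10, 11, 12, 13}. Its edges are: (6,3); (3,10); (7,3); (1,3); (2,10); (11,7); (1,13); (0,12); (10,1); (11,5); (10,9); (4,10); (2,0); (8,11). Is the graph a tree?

The graph has 14 vertices and 14 edges.
Connected but with 14 > 13 edges, so it has a cycle and is not a tree.

No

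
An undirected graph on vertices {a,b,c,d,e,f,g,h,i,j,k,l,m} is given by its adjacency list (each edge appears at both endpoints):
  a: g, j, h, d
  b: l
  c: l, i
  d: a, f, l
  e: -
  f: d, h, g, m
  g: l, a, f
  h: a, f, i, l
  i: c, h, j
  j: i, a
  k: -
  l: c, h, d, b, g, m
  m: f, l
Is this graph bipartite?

Color {b, c, d, e, g, h, j, k, m} black and {a, f, i, l} white. No edge joins two same-colored vertices, so the graph is bipartite.

Yes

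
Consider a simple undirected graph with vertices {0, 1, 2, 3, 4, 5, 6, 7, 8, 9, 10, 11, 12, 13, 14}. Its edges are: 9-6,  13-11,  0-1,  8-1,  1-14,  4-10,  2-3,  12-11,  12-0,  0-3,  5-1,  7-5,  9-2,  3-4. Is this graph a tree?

Yes

The graph has 15 vertices and 14 edges.
It is connected with exactly 14 edges, hence acyclic — it is a tree.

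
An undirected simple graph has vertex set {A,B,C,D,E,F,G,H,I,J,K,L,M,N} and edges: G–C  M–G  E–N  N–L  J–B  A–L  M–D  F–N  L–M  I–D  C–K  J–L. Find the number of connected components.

Component: {H}
Component: {A, B, C, D, E, F, G, I, J, K, L, M, N}

2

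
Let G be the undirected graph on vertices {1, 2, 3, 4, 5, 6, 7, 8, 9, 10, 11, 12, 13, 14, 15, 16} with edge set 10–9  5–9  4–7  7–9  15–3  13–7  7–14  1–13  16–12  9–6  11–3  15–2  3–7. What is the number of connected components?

3

Component: {8}
Component: {12, 16}
Component: {1, 2, 3, 4, 5, 6, 7, 9, 10, 11, 13, 14, 15}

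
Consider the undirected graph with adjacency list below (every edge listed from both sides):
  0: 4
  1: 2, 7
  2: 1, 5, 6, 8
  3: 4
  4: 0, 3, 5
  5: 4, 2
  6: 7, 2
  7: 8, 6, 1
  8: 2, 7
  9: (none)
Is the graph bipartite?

Yes

Color {2, 4, 7, 9} black and {0, 1, 3, 5, 6, 8} white. No edge joins two same-colored vertices, so the graph is bipartite.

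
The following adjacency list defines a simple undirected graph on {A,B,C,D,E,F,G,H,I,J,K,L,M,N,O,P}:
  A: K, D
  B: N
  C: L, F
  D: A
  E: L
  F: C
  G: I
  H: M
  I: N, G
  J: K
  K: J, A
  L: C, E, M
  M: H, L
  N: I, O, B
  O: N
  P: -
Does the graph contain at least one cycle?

The graph has 16 vertices, 12 edges, and 4 connected components.
A forest on 16 vertices with 4 components has exactly 12 edges, which matches — so no cycle.

No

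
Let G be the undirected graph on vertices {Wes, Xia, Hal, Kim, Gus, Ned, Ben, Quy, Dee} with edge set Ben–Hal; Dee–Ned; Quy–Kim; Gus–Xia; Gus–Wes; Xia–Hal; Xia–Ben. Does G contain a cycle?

|V| = 9, |E| = 7, number of components = 3.
One cycle is Xia-Ben-Hal-Xia.

Yes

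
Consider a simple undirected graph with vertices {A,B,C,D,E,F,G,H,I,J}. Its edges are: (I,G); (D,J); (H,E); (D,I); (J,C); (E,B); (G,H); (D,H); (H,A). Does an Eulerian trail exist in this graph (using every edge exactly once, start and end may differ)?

No

Degrees: A:1, B:1, C:1, D:3, E:2, F:0, G:2, H:4, I:2, J:2
Odd-degree vertices: A, B, C, D (4 total).
An Eulerian trail requires 0 or 2 odd-degree vertices; here there are 4.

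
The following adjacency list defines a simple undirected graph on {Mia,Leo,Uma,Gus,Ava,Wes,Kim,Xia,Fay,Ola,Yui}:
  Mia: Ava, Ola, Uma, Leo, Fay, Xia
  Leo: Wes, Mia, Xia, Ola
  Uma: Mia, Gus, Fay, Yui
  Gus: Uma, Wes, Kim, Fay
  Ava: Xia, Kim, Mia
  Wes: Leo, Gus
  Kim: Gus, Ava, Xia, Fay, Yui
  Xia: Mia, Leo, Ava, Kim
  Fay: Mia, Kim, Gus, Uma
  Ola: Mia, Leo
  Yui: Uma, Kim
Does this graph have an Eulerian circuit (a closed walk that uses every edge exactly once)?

No

Degrees: Mia:6, Leo:4, Uma:4, Gus:4, Ava:3, Wes:2, Kim:5, Xia:4, Fay:4, Ola:2, Yui:2
Vertices with odd degree: Ava, Kim. An Eulerian circuit requires all degrees even.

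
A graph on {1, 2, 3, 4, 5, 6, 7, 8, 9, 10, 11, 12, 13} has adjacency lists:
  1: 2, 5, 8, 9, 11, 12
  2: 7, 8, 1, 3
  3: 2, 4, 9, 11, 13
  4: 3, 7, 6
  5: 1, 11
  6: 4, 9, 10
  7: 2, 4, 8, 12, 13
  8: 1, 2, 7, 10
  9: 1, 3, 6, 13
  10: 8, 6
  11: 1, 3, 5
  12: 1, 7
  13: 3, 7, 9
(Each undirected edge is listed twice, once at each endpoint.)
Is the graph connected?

Starting from 1 and exploring outward reaches every vertex (1, 12, 11, 9, 5, 8, 2, 7, 3, 13, 6, 10, 4); the graph is connected.

Yes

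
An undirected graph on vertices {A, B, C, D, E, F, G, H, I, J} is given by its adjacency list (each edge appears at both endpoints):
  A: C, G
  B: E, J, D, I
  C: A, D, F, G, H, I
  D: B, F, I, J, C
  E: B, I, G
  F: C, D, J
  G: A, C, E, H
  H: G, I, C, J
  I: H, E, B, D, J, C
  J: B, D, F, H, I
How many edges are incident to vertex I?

Neighbors of I: B, C, D, E, H, J.

6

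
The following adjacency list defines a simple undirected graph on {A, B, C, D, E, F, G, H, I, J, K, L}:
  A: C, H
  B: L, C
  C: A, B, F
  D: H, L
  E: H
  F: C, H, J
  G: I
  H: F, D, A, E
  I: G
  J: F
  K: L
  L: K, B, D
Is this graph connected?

No

Component: {G, I}
Component: {A, B, C, D, E, F, H, J, K, L}
No edge joins these 2 groups, so the graph is disconnected.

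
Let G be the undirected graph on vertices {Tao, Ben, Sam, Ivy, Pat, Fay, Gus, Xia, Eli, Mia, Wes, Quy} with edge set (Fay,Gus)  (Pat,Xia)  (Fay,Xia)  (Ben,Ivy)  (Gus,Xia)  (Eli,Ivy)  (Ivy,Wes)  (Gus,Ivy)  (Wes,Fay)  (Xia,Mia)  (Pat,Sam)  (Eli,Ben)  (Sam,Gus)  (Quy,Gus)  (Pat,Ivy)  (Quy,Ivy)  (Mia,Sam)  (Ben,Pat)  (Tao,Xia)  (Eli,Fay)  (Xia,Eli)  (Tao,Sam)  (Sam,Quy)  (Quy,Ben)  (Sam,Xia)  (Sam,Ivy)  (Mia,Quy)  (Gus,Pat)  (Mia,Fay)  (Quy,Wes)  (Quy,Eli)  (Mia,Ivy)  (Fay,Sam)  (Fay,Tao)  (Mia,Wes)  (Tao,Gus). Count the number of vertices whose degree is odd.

6

Degrees: Tao:4, Ben:4, Sam:8, Ivy:8, Pat:5, Fay:7, Gus:7, Xia:7, Eli:5, Mia:6, Wes:4, Quy:7
Odd-degree vertices: Pat, Fay, Gus, Xia, Eli, Quy.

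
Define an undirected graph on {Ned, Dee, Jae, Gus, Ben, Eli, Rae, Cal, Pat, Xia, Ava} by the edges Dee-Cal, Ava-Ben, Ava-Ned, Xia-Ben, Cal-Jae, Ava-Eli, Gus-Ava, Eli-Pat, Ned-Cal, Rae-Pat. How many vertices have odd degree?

Degrees: Ned:2, Dee:1, Jae:1, Gus:1, Ben:2, Eli:2, Rae:1, Cal:3, Pat:2, Xia:1, Ava:4
Odd-degree vertices: Dee, Jae, Gus, Rae, Cal, Xia.

6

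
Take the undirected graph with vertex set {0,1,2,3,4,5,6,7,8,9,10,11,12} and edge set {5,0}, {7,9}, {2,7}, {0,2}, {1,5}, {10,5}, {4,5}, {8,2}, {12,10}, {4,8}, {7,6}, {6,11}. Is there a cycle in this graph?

The graph has 13 vertices, 12 edges, and 2 connected components.
One cycle is 0-5-4-8-2-0.

Yes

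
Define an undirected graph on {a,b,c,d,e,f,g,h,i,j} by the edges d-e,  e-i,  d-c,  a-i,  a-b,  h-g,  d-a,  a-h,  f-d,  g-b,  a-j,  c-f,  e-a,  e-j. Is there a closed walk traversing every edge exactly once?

Yes

Degrees: a:6, b:2, c:2, d:4, e:4, f:2, g:2, h:2, i:2, j:2
Every vertex has even degree and the edges form a single connected piece, so an Eulerian circuit exists.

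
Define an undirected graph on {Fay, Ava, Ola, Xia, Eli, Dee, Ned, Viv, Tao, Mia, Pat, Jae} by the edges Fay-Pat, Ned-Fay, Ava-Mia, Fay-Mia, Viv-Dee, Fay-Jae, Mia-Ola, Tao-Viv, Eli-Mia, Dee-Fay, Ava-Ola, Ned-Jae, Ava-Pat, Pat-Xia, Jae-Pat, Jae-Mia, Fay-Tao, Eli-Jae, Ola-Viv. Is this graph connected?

Yes

A breadth-first search from Fay visits Fay, Jae, Tao, Ned, Pat, Dee, Mia, Eli, Viv, Xia, Ava, Ola — all 12 vertices — so the graph is connected.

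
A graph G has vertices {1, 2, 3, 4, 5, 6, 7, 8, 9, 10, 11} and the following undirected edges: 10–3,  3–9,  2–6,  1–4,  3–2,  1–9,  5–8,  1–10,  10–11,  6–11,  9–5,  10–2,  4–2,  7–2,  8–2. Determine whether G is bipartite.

No

2-3-10-2 is an odd cycle (length 3), and a bipartite graph can contain only even cycles.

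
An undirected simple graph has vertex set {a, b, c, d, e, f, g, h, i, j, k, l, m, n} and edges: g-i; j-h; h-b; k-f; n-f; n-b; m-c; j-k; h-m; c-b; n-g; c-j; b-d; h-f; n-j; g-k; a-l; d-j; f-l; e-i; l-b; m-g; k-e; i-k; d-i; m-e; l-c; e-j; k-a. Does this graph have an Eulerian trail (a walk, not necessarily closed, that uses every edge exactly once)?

Yes

Degrees: a:2, b:5, c:4, d:3, e:4, f:4, g:4, h:4, i:4, j:6, k:6, l:4, m:4, n:4
Odd-degree vertices: b, d (2 total).
With 2 odd-degree vertices and all edges in one connected piece, an Eulerian trail exists (from b to d).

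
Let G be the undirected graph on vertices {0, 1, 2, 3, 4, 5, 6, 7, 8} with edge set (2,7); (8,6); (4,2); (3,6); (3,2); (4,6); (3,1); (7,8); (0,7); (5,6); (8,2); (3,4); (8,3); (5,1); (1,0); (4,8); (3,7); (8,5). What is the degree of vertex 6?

4

Neighbors of 6: 3, 4, 5, 8.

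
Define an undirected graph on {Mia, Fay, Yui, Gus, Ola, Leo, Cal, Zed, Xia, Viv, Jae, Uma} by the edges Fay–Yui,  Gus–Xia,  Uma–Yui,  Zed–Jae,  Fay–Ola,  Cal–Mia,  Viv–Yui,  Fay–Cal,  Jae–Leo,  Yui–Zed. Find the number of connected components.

2

Component: {Gus, Xia}
Component: {Mia, Fay, Yui, Ola, Leo, Cal, Zed, Viv, Jae, Uma}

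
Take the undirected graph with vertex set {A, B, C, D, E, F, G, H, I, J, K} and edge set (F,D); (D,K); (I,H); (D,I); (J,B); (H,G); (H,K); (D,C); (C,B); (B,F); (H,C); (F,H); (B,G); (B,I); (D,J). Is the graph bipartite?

Yes

A valid 2-coloring puts {A, C, E, F, G, I, J, K} on one side and {B, D, H} on the other; every edge crosses between the two sides.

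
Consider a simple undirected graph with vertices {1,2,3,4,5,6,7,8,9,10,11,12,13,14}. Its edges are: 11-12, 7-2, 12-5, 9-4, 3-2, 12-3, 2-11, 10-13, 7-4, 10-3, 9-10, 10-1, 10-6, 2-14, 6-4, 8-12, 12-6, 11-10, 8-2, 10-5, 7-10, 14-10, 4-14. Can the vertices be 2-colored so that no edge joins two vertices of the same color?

Yes

Partition the vertices as {2, 4, 10, 12} vs {1, 3, 5, 6, 7, 8, 9, 11, 13, 14}. Each listed edge has one endpoint in each part, so the graph is bipartite.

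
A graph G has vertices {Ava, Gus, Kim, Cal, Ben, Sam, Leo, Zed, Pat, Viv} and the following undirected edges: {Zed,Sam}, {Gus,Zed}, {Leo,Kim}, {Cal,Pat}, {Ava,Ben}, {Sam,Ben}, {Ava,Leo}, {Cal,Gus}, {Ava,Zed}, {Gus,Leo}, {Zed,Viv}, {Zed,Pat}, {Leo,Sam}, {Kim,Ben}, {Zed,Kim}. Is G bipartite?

Color {Cal, Ben, Leo, Zed} black and {Ava, Gus, Kim, Sam, Pat, Viv} white. No edge joins two same-colored vertices, so the graph is bipartite.

Yes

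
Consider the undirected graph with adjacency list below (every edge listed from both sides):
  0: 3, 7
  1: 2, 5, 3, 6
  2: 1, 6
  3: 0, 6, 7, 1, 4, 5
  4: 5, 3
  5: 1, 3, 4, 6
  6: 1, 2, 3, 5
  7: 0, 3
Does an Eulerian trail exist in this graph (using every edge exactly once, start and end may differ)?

Degrees: 0:2, 1:4, 2:2, 3:6, 4:2, 5:4, 6:4, 7:2
Odd-degree vertices: none (0 total).
With 0 odd-degree vertices and all edges in one connected piece, an Eulerian trail exists.

Yes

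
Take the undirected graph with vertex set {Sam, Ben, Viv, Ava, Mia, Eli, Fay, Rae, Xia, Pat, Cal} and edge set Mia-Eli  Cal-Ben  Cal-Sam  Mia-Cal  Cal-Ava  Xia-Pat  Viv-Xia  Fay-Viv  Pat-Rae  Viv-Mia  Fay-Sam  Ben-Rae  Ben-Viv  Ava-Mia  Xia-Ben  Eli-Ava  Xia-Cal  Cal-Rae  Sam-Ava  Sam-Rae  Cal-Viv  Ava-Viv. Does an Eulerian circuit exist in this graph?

No

Degrees: Sam:4, Ben:4, Viv:6, Ava:5, Mia:4, Eli:2, Fay:2, Rae:4, Xia:4, Pat:2, Cal:7
Ava, Cal have odd degree; an Eulerian circuit needs every degree to be even, so none exists.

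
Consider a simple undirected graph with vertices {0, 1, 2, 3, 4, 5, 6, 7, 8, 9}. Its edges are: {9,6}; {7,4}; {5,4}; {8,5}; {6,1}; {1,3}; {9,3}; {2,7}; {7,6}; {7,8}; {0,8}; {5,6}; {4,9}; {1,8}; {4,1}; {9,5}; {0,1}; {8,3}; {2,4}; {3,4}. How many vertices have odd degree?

Degrees: 0:2, 1:5, 2:2, 3:4, 4:6, 5:4, 6:4, 7:4, 8:5, 9:4
Odd-degree vertices: 1, 8.

2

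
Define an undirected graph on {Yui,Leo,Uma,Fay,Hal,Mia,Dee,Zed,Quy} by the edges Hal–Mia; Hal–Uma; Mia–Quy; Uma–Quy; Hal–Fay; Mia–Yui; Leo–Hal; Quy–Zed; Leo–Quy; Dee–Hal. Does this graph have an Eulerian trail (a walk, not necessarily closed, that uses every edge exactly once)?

Degrees: Yui:1, Leo:2, Uma:2, Fay:1, Hal:5, Mia:3, Dee:1, Zed:1, Quy:4
Odd-degree vertices: Yui, Fay, Hal, Mia, Dee, Zed (6 total).
With 6 odd-degree vertices (more than two), no single trail can use every edge.

No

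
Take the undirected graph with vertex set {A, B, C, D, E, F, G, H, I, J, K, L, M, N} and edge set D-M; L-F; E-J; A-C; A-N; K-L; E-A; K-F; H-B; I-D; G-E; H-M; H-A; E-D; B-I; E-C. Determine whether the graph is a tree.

No

|V| = 14, |E| = 16.
It splits into 2 components, so it cannot be a tree.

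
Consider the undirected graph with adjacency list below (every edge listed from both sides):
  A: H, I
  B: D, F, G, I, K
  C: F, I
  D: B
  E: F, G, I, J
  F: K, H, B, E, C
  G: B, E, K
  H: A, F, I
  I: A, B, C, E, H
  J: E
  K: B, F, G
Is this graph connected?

Yes

A breadth-first search from A visits A, I, H, C, E, B, F, J, G, K, D — all 11 vertices — so the graph is connected.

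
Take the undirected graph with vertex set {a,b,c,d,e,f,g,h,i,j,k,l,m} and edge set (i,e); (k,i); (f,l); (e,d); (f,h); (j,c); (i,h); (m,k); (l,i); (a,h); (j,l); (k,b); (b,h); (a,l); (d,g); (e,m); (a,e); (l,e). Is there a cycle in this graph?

Yes

|V| = 13, |E| = 18, number of components = 1.
Since 18 > 13 - 1, a cycle must exist; for instance l-i-h-f-l.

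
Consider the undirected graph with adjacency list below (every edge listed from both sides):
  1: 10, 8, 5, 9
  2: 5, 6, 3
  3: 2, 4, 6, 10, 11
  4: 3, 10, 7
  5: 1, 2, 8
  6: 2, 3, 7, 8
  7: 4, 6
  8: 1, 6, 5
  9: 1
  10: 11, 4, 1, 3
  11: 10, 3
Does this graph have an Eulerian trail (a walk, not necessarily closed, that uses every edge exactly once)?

Degrees: 1:4, 2:3, 3:5, 4:3, 5:3, 6:4, 7:2, 8:3, 9:1, 10:4, 11:2
Odd-degree vertices: 2, 3, 4, 5, 8, 9 (6 total).
With 6 odd-degree vertices (more than two), no single trail can use every edge.

No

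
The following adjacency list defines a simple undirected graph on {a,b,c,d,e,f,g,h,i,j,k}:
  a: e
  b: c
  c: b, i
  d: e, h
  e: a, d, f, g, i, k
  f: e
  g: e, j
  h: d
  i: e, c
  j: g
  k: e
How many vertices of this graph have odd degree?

Degrees: a:1, b:1, c:2, d:2, e:6, f:1, g:2, h:1, i:2, j:1, k:1
Odd-degree vertices: a, b, f, h, j, k.

6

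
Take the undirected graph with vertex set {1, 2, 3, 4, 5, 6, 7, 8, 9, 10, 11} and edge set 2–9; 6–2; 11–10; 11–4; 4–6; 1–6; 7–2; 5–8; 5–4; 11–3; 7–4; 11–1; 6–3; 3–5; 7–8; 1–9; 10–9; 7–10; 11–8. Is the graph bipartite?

Partition the vertices as {5, 6, 7, 9, 11} vs {1, 2, 3, 4, 8, 10}. Each listed edge has one endpoint in each part, so the graph is bipartite.

Yes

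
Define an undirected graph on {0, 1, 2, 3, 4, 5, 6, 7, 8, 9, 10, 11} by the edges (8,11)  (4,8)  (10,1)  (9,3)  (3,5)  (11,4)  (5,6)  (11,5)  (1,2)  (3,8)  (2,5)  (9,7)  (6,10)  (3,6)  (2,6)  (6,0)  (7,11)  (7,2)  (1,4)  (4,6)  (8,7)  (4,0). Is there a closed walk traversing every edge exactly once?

Degrees: 0:2, 1:3, 2:4, 3:4, 4:5, 5:4, 6:6, 7:4, 8:4, 9:2, 10:2, 11:4
Vertices with odd degree: 1, 4. An Eulerian circuit requires all degrees even.

No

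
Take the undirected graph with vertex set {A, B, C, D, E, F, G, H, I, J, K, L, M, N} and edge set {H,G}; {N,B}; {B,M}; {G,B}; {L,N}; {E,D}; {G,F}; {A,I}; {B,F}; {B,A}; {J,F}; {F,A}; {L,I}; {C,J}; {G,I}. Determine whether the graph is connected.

No

Component: {K}
Component: {D, E}
Component: {A, B, C, F, G, H, I, J, L, M, N}
No edge joins these 3 groups, so the graph is disconnected.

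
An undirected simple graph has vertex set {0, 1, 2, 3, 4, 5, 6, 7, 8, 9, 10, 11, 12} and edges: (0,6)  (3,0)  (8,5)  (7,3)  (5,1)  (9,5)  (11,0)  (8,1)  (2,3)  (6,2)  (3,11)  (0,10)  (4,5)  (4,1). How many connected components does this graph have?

Component: {12}
Component: {1, 4, 5, 8, 9}
Component: {0, 2, 3, 6, 7, 10, 11}

3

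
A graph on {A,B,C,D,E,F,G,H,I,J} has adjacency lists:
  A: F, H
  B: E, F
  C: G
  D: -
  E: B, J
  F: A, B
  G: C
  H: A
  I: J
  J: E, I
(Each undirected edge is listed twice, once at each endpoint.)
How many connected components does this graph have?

Component: {D}
Component: {C, G}
Component: {A, B, E, F, H, I, J}

3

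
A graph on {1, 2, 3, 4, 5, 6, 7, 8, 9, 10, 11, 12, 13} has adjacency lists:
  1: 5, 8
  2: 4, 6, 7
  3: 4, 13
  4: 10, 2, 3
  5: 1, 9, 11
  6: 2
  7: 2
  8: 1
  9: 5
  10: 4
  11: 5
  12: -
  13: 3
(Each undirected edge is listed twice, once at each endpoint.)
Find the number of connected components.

Component: {12}
Component: {1, 5, 8, 9, 11}
Component: {2, 3, 4, 6, 7, 10, 13}

3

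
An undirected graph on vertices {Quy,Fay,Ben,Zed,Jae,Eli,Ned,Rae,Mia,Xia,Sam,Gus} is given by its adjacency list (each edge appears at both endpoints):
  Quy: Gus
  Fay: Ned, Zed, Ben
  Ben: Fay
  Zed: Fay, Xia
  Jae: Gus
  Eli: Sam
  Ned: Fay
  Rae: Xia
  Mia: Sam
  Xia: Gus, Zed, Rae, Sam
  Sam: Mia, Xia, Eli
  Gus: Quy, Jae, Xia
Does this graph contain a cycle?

No

The graph has 12 vertices, 11 edges, and 1 connected component.
A forest on 12 vertices with 1 component has exactly 11 edges, which matches — so no cycle.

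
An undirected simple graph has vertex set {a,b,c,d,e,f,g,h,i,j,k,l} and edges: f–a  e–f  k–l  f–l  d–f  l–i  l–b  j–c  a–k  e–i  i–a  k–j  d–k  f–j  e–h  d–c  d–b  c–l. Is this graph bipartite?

Yes

A valid 2-coloring puts {b, c, f, g, h, i, k} on one side and {a, d, e, j, l} on the other; every edge crosses between the two sides.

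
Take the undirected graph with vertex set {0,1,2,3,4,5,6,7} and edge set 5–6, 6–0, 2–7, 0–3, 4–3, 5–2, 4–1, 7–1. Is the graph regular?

Degrees: 0:2, 1:2, 2:2, 3:2, 4:2, 5:2, 6:2, 7:2
Every vertex has degree 2, so the graph is 2-regular.

Yes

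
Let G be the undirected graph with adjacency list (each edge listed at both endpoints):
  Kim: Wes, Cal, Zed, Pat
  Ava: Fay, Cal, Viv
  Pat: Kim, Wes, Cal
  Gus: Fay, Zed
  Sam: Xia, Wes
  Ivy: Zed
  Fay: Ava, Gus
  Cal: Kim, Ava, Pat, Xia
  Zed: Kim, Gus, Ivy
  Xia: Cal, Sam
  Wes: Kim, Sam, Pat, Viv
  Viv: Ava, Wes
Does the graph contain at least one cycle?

Yes

|V| = 12, |E| = 16, number of components = 1.
Since 16 > 12 - 1, a cycle must exist; for instance Wes-Pat-Cal-Ava-Viv-Wes.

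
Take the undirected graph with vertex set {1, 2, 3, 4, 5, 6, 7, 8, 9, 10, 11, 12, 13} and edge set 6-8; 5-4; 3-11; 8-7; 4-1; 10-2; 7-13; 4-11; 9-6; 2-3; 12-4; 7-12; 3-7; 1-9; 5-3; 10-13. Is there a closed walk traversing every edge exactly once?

Yes

Degrees: 1:2, 2:2, 3:4, 4:4, 5:2, 6:2, 7:4, 8:2, 9:2, 10:2, 11:2, 12:2, 13:2
All degrees are even and the non-isolated vertices are connected — an Eulerian circuit exists.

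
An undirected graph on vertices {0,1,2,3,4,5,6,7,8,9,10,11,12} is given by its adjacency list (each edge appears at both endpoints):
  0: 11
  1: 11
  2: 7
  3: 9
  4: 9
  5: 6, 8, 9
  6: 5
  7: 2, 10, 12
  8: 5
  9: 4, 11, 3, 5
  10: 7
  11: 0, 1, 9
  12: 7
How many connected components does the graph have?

Component: {2, 7, 10, 12}
Component: {0, 1, 3, 4, 5, 6, 8, 9, 11}

2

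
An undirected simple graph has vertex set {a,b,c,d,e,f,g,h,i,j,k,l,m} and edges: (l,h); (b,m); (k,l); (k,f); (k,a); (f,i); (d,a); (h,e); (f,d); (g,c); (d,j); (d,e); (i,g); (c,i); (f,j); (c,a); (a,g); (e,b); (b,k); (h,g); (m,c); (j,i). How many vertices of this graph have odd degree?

Degrees: a:4, b:3, c:4, d:4, e:3, f:4, g:4, h:3, i:4, j:3, k:4, l:2, m:2
Odd-degree vertices: b, e, h, j.

4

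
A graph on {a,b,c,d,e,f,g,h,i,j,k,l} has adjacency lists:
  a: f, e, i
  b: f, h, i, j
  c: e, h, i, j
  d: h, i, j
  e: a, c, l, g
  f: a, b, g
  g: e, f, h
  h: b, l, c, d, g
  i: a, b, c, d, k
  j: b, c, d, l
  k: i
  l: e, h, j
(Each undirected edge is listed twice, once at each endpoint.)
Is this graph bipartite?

A valid 2-coloring puts {e, f, h, i, j} on one side and {a, b, c, d, g, k, l} on the other; every edge crosses between the two sides.

Yes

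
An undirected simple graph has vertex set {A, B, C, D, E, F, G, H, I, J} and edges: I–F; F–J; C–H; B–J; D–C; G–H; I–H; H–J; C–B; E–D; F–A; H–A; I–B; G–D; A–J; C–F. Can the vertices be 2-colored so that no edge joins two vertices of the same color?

No

The cycle H-A-J-H has length 3, which is odd, so the graph is not bipartite.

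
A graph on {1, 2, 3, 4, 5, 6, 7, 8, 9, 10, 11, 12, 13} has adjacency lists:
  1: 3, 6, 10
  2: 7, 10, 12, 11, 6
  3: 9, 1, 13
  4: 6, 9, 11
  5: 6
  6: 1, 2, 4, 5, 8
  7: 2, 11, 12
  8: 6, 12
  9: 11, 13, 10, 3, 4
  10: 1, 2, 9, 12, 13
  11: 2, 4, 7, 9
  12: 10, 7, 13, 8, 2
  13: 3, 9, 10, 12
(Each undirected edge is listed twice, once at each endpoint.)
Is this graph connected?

Yes

A breadth-first search from 1 visits 1, 10, 3, 6, 9, 2, 12, 13, 4, 5, 8, 11, 7 — all 13 vertices — so the graph is connected.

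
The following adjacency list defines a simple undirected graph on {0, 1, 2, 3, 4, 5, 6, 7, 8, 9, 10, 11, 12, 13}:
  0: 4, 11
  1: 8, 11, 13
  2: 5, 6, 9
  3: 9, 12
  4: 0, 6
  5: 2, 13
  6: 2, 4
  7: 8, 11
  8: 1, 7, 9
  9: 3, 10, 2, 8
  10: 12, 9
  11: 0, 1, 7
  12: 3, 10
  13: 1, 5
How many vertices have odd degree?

Degrees: 0:2, 1:3, 2:3, 3:2, 4:2, 5:2, 6:2, 7:2, 8:3, 9:4, 10:2, 11:3, 12:2, 13:2
Odd-degree vertices: 1, 2, 8, 11.

4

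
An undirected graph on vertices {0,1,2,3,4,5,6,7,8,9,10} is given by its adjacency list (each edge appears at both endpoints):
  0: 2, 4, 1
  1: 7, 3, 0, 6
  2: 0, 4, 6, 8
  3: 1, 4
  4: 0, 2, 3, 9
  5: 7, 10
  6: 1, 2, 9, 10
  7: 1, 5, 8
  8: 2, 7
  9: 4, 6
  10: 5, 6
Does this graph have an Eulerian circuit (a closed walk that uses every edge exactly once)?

Degrees: 0:3, 1:4, 2:4, 3:2, 4:4, 5:2, 6:4, 7:3, 8:2, 9:2, 10:2
Vertices with odd degree: 0, 7. An Eulerian circuit requires all degrees even.

No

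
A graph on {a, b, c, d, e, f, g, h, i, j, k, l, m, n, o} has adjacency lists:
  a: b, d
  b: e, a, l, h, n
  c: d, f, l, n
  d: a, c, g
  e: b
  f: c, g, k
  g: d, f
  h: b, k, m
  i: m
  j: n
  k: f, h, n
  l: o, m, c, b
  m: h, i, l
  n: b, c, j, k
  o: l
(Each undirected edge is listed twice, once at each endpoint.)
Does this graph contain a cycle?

The graph has 15 vertices, 20 edges, and 1 connected component.
Since 20 > 15 - 1, a cycle must exist; for instance b-l-m-h-b.

Yes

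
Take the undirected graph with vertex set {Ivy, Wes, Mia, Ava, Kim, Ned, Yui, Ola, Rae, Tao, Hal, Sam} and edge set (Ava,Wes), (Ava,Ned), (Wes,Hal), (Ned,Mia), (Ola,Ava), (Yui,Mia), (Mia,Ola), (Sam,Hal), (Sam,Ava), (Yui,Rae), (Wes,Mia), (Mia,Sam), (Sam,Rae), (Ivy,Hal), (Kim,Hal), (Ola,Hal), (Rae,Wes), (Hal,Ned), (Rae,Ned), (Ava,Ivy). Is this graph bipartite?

Partition the vertices as {Mia, Ava, Rae, Tao, Hal} vs {Ivy, Wes, Kim, Ned, Yui, Ola, Sam}. Each listed edge has one endpoint in each part, so the graph is bipartite.

Yes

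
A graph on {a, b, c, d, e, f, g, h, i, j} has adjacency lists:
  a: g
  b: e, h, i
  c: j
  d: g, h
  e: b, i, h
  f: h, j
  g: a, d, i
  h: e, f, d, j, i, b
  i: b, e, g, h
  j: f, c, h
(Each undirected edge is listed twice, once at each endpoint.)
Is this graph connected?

Yes

Starting from a and exploring outward reaches every vertex (a, g, d, i, h, b, e, f, j, c); the graph is connected.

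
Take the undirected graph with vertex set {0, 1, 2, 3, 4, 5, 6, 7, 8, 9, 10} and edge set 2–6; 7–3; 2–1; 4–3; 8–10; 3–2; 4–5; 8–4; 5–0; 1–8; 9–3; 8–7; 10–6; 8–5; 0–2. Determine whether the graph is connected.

Yes

A breadth-first search from 0 visits 0, 5, 2, 4, 8, 1, 3, 6, 10, 7, 9 — all 11 vertices — so the graph is connected.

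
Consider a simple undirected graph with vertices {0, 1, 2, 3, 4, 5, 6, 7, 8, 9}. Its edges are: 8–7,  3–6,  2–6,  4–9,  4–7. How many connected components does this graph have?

5

Component: {0}
Component: {1}
Component: {5}
Component: {2, 3, 6}
Component: {4, 7, 8, 9}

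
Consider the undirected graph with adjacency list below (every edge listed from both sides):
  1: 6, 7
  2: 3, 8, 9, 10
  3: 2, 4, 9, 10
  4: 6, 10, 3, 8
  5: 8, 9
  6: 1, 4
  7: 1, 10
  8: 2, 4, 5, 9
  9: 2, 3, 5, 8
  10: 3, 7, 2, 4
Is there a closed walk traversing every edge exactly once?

Degrees: 1:2, 2:4, 3:4, 4:4, 5:2, 6:2, 7:2, 8:4, 9:4, 10:4
All degrees are even and the non-isolated vertices are connected — an Eulerian circuit exists.

Yes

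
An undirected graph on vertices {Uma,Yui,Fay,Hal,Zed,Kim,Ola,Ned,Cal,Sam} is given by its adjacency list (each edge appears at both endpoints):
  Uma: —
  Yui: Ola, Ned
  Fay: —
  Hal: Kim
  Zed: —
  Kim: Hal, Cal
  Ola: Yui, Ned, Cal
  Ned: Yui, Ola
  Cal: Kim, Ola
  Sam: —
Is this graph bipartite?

The cycle Ned-Yui-Ola-Ned has length 3, which is odd, so the graph is not bipartite.

No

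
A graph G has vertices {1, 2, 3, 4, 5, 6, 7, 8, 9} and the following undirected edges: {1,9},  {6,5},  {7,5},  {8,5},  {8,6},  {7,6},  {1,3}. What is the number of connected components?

4

Component: {2}
Component: {4}
Component: {1, 3, 9}
Component: {5, 6, 7, 8}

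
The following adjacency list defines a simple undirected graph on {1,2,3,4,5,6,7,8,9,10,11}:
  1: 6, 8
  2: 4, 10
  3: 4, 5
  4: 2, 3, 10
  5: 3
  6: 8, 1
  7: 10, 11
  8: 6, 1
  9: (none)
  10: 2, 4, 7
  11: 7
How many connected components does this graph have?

Component: {9}
Component: {1, 6, 8}
Component: {2, 3, 4, 5, 7, 10, 11}

3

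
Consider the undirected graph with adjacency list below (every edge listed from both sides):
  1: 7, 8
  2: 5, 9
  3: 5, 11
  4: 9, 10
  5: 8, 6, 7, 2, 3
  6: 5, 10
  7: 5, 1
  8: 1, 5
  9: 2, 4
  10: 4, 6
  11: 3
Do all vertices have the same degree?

Degrees: 1:2, 2:2, 3:2, 4:2, 5:5, 6:2, 7:2, 8:2, 9:2, 10:2, 11:1
Degrees are not all equal (e.g. deg(11)=1 but deg(5)=5); not regular.

No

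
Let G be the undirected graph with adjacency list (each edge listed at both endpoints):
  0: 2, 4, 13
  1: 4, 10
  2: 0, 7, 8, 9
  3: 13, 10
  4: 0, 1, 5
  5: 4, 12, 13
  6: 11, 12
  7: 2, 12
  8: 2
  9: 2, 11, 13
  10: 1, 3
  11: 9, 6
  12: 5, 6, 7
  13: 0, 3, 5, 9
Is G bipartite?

Color {2, 4, 10, 11, 12, 13} black and {0, 1, 3, 5, 6, 7, 8, 9} white. No edge joins two same-colored vertices, so the graph is bipartite.

Yes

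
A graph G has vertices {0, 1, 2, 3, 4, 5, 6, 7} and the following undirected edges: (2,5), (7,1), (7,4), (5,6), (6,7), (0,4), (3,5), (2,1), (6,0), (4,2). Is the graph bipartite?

1-2-5-6-7-1 is an odd cycle (length 5), and a bipartite graph can contain only even cycles.

No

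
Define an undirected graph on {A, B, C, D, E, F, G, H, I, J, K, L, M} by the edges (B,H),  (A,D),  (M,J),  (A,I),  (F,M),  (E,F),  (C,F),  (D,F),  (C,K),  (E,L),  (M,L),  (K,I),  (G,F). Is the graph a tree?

|V| = 13, |E| = 13.
It splits into 2 components, so it cannot be a tree.

No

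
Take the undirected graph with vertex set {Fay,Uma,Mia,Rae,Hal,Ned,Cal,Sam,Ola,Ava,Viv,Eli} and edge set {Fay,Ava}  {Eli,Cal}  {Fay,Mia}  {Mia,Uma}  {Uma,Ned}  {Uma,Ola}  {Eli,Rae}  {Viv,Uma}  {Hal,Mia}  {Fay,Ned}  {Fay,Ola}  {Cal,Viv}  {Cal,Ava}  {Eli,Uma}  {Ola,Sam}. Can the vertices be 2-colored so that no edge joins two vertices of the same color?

Yes

A valid 2-coloring puts {Mia, Ned, Ola, Ava, Viv, Eli} on one side and {Fay, Uma, Rae, Hal, Cal, Sam} on the other; every edge crosses between the two sides.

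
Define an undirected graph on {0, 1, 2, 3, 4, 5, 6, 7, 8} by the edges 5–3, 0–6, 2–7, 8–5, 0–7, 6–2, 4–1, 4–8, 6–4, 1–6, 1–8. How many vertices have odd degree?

4

Degrees: 0:2, 1:3, 2:2, 3:1, 4:3, 5:2, 6:4, 7:2, 8:3
Odd-degree vertices: 1, 3, 4, 8.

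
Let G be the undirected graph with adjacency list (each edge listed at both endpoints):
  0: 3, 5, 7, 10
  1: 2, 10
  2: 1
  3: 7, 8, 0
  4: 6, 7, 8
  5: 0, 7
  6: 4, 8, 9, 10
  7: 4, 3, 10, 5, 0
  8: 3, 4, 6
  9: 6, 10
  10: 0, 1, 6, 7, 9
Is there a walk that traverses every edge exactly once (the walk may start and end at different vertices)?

Degrees: 0:4, 1:2, 2:1, 3:3, 4:3, 5:2, 6:4, 7:5, 8:3, 9:2, 10:5
Odd-degree vertices: 2, 3, 4, 7, 8, 10 (6 total).
An Eulerian trail requires 0 or 2 odd-degree vertices; here there are 6.

No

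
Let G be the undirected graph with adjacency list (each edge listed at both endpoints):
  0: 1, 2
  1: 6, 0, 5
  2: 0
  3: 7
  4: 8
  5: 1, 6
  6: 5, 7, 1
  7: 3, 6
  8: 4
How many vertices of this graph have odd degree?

Degrees: 0:2, 1:3, 2:1, 3:1, 4:1, 5:2, 6:3, 7:2, 8:1
Odd-degree vertices: 1, 2, 3, 4, 6, 8.

6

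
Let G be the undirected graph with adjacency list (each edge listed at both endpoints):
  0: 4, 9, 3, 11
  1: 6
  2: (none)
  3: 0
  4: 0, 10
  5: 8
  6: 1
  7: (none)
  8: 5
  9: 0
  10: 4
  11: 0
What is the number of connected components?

5

Component: {2}
Component: {7}
Component: {1, 6}
Component: {5, 8}
Component: {0, 3, 4, 9, 10, 11}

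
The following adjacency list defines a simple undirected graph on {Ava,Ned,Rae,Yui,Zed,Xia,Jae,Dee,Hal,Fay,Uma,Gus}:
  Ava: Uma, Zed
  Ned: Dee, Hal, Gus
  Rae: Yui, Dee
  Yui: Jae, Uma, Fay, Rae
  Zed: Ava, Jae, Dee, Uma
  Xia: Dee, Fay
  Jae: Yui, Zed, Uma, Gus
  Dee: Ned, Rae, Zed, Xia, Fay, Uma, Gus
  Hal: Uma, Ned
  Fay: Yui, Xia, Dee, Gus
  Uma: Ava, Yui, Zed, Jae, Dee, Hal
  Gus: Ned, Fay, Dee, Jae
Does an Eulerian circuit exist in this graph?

No

Degrees: Ava:2, Ned:3, Rae:2, Yui:4, Zed:4, Xia:2, Jae:4, Dee:7, Hal:2, Fay:4, Uma:6, Gus:4
Ned, Dee have odd degree; an Eulerian circuit needs every degree to be even, so none exists.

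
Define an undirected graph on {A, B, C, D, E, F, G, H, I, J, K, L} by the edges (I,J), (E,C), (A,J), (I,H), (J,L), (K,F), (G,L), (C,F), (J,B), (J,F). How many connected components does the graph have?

2

Component: {D}
Component: {A, B, C, E, F, G, H, I, J, K, L}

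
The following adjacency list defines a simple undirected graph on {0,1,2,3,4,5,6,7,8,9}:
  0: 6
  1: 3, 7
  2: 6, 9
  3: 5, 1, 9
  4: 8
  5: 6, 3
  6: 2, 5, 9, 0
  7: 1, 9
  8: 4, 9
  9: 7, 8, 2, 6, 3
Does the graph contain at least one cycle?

Yes

The graph has 10 vertices, 12 edges, and 1 connected component.
One cycle is 6-9-7-1-3-5-6.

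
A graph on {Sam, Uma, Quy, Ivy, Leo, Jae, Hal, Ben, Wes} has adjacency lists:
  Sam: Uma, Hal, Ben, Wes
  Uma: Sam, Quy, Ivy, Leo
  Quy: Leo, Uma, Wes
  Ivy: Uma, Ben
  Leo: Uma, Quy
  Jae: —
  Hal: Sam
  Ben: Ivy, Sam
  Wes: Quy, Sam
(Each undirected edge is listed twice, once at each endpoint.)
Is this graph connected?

No

Component: {Jae}
Component: {Sam, Uma, Quy, Ivy, Leo, Hal, Ben, Wes}
There are 2 separate components, so the graph is not connected.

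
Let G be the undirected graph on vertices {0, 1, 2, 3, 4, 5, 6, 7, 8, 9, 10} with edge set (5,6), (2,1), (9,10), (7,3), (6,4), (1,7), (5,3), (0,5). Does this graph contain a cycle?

|V| = 11, |E| = 8, number of components = 3.
A forest on 11 vertices with 3 components has exactly 8 edges, which matches — so no cycle.

No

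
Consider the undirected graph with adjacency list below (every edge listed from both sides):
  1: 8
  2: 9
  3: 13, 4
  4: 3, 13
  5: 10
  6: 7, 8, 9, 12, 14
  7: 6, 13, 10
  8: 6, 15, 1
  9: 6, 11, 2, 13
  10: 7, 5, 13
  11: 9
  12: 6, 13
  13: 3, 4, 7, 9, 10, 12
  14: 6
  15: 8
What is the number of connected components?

Component: {1, 2, 3, 4, 5, 6, 7, 8, 9, 10, 11, 12, 13, 14, 15}

1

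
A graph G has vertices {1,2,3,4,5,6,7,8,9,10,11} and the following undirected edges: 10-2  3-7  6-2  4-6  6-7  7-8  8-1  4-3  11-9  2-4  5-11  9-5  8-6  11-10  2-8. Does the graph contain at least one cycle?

Yes

The graph has 11 vertices, 15 edges, and 1 connected component.
Since 15 > 11 - 1, a cycle must exist; for instance 6-7-3-4-6.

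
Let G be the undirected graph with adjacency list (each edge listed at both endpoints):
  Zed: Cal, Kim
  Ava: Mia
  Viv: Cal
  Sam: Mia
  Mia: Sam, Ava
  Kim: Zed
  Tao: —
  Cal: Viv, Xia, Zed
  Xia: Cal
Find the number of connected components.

Component: {Tao}
Component: {Ava, Sam, Mia}
Component: {Zed, Viv, Kim, Cal, Xia}

3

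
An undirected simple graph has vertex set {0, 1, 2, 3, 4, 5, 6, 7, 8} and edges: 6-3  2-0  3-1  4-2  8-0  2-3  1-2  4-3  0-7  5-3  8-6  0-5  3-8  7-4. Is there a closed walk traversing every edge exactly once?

No

Degrees: 0:4, 1:2, 2:4, 3:6, 4:3, 5:2, 6:2, 7:2, 8:3
Vertices with odd degree: 4, 8. An Eulerian circuit requires all degrees even.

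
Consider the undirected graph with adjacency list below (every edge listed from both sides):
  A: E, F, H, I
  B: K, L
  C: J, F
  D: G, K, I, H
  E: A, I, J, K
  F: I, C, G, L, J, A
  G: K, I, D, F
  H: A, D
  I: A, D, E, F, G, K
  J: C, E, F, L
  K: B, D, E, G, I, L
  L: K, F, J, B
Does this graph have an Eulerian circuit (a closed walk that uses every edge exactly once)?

Degrees: A:4, B:2, C:2, D:4, E:4, F:6, G:4, H:2, I:6, J:4, K:6, L:4
Every vertex has even degree and the edges form a single connected piece, so an Eulerian circuit exists.

Yes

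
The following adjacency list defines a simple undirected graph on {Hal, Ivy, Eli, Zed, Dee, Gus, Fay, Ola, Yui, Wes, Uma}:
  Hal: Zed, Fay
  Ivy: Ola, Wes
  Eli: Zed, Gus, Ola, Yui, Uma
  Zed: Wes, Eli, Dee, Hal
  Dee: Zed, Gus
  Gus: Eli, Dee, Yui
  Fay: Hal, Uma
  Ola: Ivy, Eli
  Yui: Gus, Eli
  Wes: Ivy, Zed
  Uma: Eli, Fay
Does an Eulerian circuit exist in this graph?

Degrees: Hal:2, Ivy:2, Eli:5, Zed:4, Dee:2, Gus:3, Fay:2, Ola:2, Yui:2, Wes:2, Uma:2
Eli, Gus have odd degree; an Eulerian circuit needs every degree to be even, so none exists.

No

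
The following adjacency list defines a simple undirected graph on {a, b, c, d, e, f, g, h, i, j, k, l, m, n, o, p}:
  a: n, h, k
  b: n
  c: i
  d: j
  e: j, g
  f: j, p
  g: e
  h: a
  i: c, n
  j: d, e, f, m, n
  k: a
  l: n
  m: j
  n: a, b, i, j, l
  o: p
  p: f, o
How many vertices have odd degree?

12

Degrees: a:3, b:1, c:1, d:1, e:2, f:2, g:1, h:1, i:2, j:5, k:1, l:1, m:1, n:5, o:1, p:2
Odd-degree vertices: a, b, c, d, g, h, j, k, l, m, n, o.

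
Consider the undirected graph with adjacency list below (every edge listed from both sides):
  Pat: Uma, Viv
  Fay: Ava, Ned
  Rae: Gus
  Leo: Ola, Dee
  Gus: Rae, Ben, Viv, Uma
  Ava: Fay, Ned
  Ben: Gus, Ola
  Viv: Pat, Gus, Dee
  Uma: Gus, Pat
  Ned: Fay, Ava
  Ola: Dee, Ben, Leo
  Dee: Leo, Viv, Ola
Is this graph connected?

No

Component: {Fay, Ava, Ned}
Component: {Pat, Rae, Leo, Gus, Ben, Viv, Uma, Ola, Dee}
No edge joins these 2 groups, so the graph is disconnected.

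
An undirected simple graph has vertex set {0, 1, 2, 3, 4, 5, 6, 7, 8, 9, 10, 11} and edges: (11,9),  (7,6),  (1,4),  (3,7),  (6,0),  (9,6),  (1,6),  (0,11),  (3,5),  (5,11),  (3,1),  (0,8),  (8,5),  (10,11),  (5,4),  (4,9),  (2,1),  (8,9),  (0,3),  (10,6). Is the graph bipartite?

Partition the vertices as {2, 3, 4, 6, 8, 11} vs {0, 1, 5, 7, 9, 10}. Each listed edge has one endpoint in each part, so the graph is bipartite.

Yes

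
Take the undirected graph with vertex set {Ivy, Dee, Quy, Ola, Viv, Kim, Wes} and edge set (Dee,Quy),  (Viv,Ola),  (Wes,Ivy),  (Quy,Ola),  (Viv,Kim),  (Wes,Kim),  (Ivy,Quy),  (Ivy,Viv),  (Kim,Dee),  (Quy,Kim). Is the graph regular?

Degrees: Ivy:3, Dee:2, Quy:4, Ola:2, Viv:3, Kim:4, Wes:2
Degrees are not all equal (e.g. deg(Dee)=2 but deg(Quy)=4); not regular.

No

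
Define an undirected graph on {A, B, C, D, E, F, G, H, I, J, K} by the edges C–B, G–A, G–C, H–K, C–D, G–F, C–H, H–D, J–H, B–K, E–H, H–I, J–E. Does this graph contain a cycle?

The graph has 11 vertices, 13 edges, and 1 connected component.
Since 13 > 11 - 1, a cycle must exist; for instance H-E-J-H.

Yes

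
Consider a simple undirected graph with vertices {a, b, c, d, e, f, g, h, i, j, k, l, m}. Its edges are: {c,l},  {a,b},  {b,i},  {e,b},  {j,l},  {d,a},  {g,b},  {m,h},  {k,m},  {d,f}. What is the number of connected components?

3

Component: {c, j, l}
Component: {h, k, m}
Component: {a, b, d, e, f, g, i}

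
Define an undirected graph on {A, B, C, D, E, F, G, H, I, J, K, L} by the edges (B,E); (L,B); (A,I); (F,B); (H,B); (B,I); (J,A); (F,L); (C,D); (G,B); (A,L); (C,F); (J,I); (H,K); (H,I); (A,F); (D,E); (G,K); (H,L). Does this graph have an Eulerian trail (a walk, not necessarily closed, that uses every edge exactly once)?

Degrees: A:4, B:6, C:2, D:2, E:2, F:4, G:2, H:4, I:4, J:2, K:2, L:4
Odd-degree vertices: none (0 total).
The non-isolated vertices are connected and exactly 0 have odd degree, so an Eulerian trail exists.

Yes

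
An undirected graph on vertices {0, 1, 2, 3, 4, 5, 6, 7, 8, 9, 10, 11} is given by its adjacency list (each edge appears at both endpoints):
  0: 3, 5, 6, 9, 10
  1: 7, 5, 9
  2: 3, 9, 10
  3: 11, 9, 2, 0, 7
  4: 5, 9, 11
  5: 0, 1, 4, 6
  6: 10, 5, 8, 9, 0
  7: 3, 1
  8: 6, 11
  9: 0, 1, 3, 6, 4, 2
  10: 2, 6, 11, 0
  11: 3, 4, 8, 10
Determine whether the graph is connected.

Yes

A breadth-first search from 0 visits 0, 3, 6, 10, 9, 5, 7, 2, 11, 8, 1, 4 — all 12 vertices — so the graph is connected.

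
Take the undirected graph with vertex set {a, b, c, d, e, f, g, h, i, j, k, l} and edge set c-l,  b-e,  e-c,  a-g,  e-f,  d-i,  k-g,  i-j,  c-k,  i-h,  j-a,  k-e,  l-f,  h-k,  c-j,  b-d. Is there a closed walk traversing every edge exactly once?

Degrees: a:2, b:2, c:4, d:2, e:4, f:2, g:2, h:2, i:3, j:3, k:4, l:2
Vertices with odd degree: i, j. An Eulerian circuit requires all degrees even.

No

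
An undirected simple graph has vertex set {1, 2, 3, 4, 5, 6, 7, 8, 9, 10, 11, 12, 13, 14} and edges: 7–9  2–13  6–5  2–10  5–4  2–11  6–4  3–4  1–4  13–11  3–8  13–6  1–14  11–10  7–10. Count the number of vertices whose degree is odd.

8

Degrees: 1:2, 2:3, 3:2, 4:4, 5:2, 6:3, 7:2, 8:1, 9:1, 10:3, 11:3, 12:0, 13:3, 14:1
Odd-degree vertices: 2, 6, 8, 9, 10, 11, 13, 14.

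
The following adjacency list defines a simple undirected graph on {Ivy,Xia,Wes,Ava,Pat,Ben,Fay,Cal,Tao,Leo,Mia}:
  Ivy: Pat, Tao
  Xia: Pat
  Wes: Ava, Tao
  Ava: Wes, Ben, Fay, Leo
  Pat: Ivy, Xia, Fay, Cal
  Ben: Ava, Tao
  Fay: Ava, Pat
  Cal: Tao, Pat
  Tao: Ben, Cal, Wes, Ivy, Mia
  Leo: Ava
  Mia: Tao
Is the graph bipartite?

Yes

Partition the vertices as {Ava, Pat, Tao} vs {Ivy, Xia, Wes, Ben, Fay, Cal, Leo, Mia}. Each listed edge has one endpoint in each part, so the graph is bipartite.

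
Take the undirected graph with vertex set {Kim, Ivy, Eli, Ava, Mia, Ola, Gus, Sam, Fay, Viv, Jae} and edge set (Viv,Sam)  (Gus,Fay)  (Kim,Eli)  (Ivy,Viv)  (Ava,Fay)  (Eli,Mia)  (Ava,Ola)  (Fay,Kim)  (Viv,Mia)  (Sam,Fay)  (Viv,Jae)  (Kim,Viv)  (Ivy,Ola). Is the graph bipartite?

Partition the vertices as {Eli, Ola, Fay, Viv} vs {Kim, Ivy, Ava, Mia, Gus, Sam, Jae}. Each listed edge has one endpoint in each part, so the graph is bipartite.

Yes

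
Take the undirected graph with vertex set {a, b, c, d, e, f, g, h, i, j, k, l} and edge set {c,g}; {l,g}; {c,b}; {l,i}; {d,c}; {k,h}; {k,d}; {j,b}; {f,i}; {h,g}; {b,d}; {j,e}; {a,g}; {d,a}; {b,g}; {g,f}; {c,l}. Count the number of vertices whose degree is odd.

Degrees: a:2, b:4, c:4, d:4, e:1, f:2, g:6, h:2, i:2, j:2, k:2, l:3
Odd-degree vertices: e, l.

2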